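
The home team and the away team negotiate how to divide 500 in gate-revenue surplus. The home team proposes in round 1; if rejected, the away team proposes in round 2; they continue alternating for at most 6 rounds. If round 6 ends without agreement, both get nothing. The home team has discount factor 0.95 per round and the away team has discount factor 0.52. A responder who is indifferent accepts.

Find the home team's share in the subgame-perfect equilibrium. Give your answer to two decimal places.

Round 6 (the away team proposes): the home team will accept anything ≥ 0, so the away team offers 0 and keeps 500.
Round 5 (the home team proposes): the away team can get 500 next round, worth 0.52 × 500 = 260 now, so the home team offers 260, keeping 240.
Round 4 (the away team proposes): the home team can get 240 next round, worth 0.95 × 240 = 228 now. The away team offers 228 and keeps 500 − 228 = 272.
Round 3 (the home team proposes): the away team can get 272 next round, worth 0.52 × 272 = 141.44 now. The home team offers 141.44 and keeps 500 − 141.44 = 358.56.
Round 2 (the away team proposes): the home team can get 358.56 next round, worth 0.95 × 358.56 = 340.632 now. The away team offers 340.632 and keeps 500 − 340.632 = 159.368.
Round 1 (the home team proposes): the away team can get 159.368 next round, worth 0.52 × 159.368 = 82.87136 now, so the home team offers 82.87136, keeping 417.12864.

417.13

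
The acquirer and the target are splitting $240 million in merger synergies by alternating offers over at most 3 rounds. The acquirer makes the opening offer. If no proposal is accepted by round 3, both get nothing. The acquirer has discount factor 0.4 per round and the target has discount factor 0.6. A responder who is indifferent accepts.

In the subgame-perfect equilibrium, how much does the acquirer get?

Round 3 (the acquirer proposes): the target will accept anything ≥ 0, so the acquirer offers 0 and keeps 240.
Round 2 (the target proposes): the acquirer can get 240 next round, worth 0.4 × 240 = 96 now; the target offers that and keeps 144.
Round 1 (the acquirer proposes): the target can get 144 next round, worth 0.6 × 144 = 86.4 now; the acquirer offers that and keeps 153.6.

153.6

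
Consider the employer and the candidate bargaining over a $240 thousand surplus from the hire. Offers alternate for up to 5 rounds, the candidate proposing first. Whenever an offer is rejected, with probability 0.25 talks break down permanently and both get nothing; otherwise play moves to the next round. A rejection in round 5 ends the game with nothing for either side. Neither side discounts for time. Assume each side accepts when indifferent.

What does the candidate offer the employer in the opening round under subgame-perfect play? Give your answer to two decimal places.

Round 5 (the candidate proposes): the employer will accept anything ≥ 0, so the candidate offers 0 and keeps 240.
Round 4 (the employer proposes): rejecting gives the candidate an expected 0.75 × 240 = 180; the employer offers that and keeps 60.
Round 3 (the candidate proposes): rejecting gives the employer an expected 0.75 × 60 = 45. The candidate offers 45 and keeps 240 − 45 = 195.
Round 2 (the employer proposes): rejecting gives the candidate an expected 0.75 × 195 = 146.25, so the employer offers 146.25, keeping 93.75.
Round 1 (the candidate proposes): rejecting gives the employer an expected 0.75 × 93.75 = 70.3125, so the candidate offers 70.3125, keeping 169.6875.

70.31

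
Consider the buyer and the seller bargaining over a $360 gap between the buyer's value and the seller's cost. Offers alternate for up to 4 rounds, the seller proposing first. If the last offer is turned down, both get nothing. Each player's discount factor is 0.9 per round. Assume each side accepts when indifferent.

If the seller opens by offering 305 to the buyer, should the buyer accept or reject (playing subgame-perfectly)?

Accept

Work out the buyer's continuation value if the offer is rejected.
Round 4 (the buyer proposes): rejection yields 0 for the seller; the buyer offers 0 and keeps 360.
Round 3 (the seller proposes): the buyer can get 360 next round, worth 0.9 × 360 = 324 now, so the seller offers 324, keeping 36.
Round 2 (the buyer proposes): the seller can get 36 next round, worth 0.9 × 36 = 32.4 now, so the buyer offers 32.4, keeping 327.6.
So by rejecting in round 1, the buyer gets 327.6 next round, worth 0.9 × 327.6 = 294.84 now.
Offer 305 ≥ 294.84, so the buyer accepts.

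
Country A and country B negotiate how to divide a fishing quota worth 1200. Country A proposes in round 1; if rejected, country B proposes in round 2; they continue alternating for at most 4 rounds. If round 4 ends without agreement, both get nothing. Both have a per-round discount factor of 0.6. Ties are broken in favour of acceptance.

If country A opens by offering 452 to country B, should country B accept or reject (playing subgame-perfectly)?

Reject

Work out country B's continuation value if the offer is rejected.
Round 4 (country B proposes): rejection yields 0 for country A; country B offers 0 and keeps 1200.
Round 3 (country A proposes): country B can get 1200 next round, worth 0.6 × 1200 = 720 now. Country A offers 720 and keeps 1200 − 720 = 480.
Round 2 (country B proposes): country A can get 480 next round, worth 0.6 × 480 = 288 now. Country B offers 288 and keeps 1200 − 288 = 912.
So by rejecting in round 1, country B gets 912 next round, worth 0.6 × 912 = 547.2 now.
Offer 452 < 547.2, so country B rejects.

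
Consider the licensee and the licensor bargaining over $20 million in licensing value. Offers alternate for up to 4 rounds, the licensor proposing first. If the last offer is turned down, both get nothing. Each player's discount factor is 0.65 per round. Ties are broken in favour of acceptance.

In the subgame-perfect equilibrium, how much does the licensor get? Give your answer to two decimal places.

Round 4 (the licensee proposes): rejection yields 0 for the licensor; the licensee offers 0 and keeps 20.
Round 3 (the licensor proposes): the licensee can get 20 next round, worth 0.65 × 20 = 13 now. The licensor offers 13 and keeps 20 − 13 = 7.
Round 2 (the licensee proposes): the licensor can get 7 next round, worth 0.65 × 7 = 4.55 now. The licensee offers 4.55 and keeps 20 − 4.55 = 15.45.
Round 1 (the licensor proposes): the licensee can get 15.45 next round, worth 0.65 × 15.45 = 10.0425 now. The licensor offers 10.0425 and keeps 20 − 10.0425 = 9.9575.

9.96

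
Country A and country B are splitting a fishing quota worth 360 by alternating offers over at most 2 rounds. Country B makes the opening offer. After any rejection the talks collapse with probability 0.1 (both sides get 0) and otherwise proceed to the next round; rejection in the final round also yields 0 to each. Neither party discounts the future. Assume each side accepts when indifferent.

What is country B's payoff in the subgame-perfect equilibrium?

36

Round 2 (country A proposes): country B will accept anything ≥ 0, so country A offers 0 and keeps 360.
Round 1 (country B proposes): rejecting gives country A an expected 0.9 × 360 = 324. Country B offers 324 and keeps 360 − 324 = 36.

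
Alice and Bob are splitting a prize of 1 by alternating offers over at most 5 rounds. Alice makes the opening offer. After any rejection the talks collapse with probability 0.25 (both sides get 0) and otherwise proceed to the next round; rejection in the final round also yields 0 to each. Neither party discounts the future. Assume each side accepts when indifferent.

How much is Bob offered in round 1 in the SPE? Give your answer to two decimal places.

0.29

By backward induction:
Round 5 (Alice proposes): rejection yields 0 for Bob; Alice offers 0 and keeps 1.
Round 4 (Bob proposes): rejecting gives Alice an expected 0.75 × 1 = 0.75, so Bob offers 0.75, keeping 0.25.
Round 3 (Alice proposes): rejecting gives Bob an expected 0.75 × 0.25 = 0.1875, so Alice offers 0.1875, keeping 0.8125.
Round 2 (Bob proposes): rejecting gives Alice an expected 0.75 × 0.8125 = 0.609375. Bob offers 0.609375 and keeps 1 − 0.609375 = 0.390625.
Round 1 (Alice proposes): rejecting gives Bob an expected 0.75 × 0.390625 = 0.29296875. Alice offers 0.29296875 and keeps 1 − 0.29296875 = 0.70703125.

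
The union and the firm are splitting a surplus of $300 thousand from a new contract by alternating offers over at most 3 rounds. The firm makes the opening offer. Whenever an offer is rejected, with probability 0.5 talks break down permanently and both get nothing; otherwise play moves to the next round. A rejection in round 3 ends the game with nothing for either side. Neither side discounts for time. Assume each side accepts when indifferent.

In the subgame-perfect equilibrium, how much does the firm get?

Round 3 (the firm proposes): rejection yields 0 for the union; the firm offers 0 and keeps 300.
Round 2 (the union proposes): rejecting gives the firm an expected 0.5 × 300 = 150. The union offers 150 and keeps 300 − 150 = 150.
Round 1 (the firm proposes): rejecting gives the union an expected 0.5 × 150 = 75. The firm offers 75 and keeps 300 − 75 = 225.

225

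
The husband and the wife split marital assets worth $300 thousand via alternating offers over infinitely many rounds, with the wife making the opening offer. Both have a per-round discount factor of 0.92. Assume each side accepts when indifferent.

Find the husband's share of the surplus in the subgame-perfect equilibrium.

Let x be the wife's share when the wife proposes and y be the husband's share when the husband proposes.
The husband accepts iff offered ≥ 0.92·y, so x = 300 − 0.92y. Symmetrically y = 300 − 0.92x.
Substituting: x = 300 − 0.92(300 − 0.92x), giving x(1 − 0.92·0.92) = 300(1 − 0.92).
So x = 300 × 0.08 / 0.1536 = 156.25, and the husband receives 300 − x = 143.75.

143.75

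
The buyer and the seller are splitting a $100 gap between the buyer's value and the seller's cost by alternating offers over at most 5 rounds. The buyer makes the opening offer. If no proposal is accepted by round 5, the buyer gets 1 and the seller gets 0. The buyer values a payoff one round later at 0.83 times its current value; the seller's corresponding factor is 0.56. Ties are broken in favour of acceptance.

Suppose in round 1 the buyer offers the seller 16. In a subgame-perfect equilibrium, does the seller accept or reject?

Work out the seller's continuation value if the offer is rejected.
Round 5 (the buyer proposes): rejection yields 0 for the seller; the buyer offers 0 and keeps 100.
Round 4 (the seller proposes): the buyer can get 100 next round, worth 0.83 × 100 = 83 now. The seller offers 83 and keeps 100 − 83 = 17.
Round 3 (the buyer proposes): the seller can get 17 next round, worth 0.56 × 17 = 9.52 now, so the buyer offers 9.52, keeping 90.48.
Round 2 (the seller proposes): the buyer can get 90.48 next round, worth 0.83 × 90.48 = 75.0984 now, so the seller offers 75.0984, keeping 24.9016.
So by rejecting in round 1, the seller gets 24.9016 next round, worth 0.56 × 24.9016 = 13.944896 now.
Offer 16 ≥ 13.944896, so the seller accepts.

Accept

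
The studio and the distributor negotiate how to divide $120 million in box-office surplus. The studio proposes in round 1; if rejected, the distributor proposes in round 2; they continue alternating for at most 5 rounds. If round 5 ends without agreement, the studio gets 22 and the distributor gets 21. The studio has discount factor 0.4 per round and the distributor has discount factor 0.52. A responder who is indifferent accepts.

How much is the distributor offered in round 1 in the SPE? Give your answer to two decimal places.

Round 5 (the studio proposes): the distributor gets 21 if talks fail, so the studio offers 21 and keeps 99.
Round 4 (the distributor proposes): the studio can get 99 next round, worth 0.4 × 99 = 39.6 now; the distributor offers that and keeps 80.4.
Round 3 (the studio proposes): the distributor can get 80.4 next round, worth 0.52 × 80.4 = 41.808 now, so the studio offers 41.808, keeping 78.192.
Round 2 (the distributor proposes): the studio can get 78.192 next round, worth 0.4 × 78.192 = 31.2768 now, so the distributor offers 31.2768, keeping 88.7232.
Round 1 (the studio proposes): the distributor can get 88.7232 next round, worth 0.52 × 88.7232 = 46.136064 now. The studio offers 46.136064 and keeps 120 − 46.136064 = 73.863936.

46.14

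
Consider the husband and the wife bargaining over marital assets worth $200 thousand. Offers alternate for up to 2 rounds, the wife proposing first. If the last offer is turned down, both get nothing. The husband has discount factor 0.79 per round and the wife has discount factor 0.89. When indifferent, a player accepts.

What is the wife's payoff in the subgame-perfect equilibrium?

By backward induction:
Round 2 (the husband proposes): the wife will accept anything ≥ 0, so the husband offers 0 and keeps 200.
Round 1 (the wife proposes): the husband can get 200 next round, worth 0.79 × 200 = 158 now; the wife offers that and keeps 42.

42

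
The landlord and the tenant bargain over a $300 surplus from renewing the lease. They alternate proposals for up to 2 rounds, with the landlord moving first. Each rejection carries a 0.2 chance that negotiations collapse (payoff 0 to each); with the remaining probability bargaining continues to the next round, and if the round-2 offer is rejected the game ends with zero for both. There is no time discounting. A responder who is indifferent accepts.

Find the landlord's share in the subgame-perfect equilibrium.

60

Round 2 (the tenant proposes): rejection yields 0 for the landlord; the tenant offers 0 and keeps 300.
Round 1 (the landlord proposes): rejecting gives the tenant an expected 0.8 × 300 = 240, so the landlord offers 240, keeping 60.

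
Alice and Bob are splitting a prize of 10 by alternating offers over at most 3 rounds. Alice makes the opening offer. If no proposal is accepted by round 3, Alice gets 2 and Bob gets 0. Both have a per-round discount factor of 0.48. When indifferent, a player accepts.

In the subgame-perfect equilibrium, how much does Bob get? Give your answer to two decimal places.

2.50

Round 3 (Alice proposes): rejection yields 0 for Bob; Alice offers 0 and keeps 10.
Round 2 (Bob proposes): Alice can get 10 next round, worth 0.48 × 10 = 4.8 now, so Bob offers 4.8, keeping 5.2.
Round 1 (Alice proposes): Bob can get 5.2 next round, worth 0.48 × 5.2 = 2.496 now. Alice offers 2.496 and keeps 10 − 2.496 = 7.504.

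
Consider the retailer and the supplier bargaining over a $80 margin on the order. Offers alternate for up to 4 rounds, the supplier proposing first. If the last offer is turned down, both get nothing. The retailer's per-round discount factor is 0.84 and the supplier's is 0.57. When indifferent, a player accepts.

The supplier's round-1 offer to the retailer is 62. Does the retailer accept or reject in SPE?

Accept

Round 4 (the retailer proposes): the supplier will accept anything ≥ 0, so the retailer offers 0 and keeps 80.
Round 3 (the supplier proposes): the retailer can get 80 next round, worth 0.84 × 80 = 67.2 now. The supplier offers 67.2 and keeps 80 − 67.2 = 12.8.
Round 2 (the retailer proposes): the supplier can get 12.8 next round, worth 0.57 × 12.8 = 7.296 now; the retailer offers that and keeps 72.704.
So by rejecting in round 1, the retailer gets 72.704 next round, worth 0.84 × 72.704 = 61.07136 now.
Offer 62 ≥ 61.07136, so the retailer accepts.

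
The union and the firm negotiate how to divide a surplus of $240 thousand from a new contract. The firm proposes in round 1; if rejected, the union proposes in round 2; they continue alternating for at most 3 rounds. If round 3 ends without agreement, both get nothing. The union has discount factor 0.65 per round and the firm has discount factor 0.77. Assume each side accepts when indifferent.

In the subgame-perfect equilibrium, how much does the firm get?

Solve by backward induction from round 3.
Round 3 (the firm proposes): the union will accept anything ≥ 0, so the firm offers 0 and keeps 240.
Round 2 (the union proposes): the firm can get 240 next round, worth 0.77 × 240 = 184.8 now, so the union offers 184.8, keeping 55.2.
Round 1 (the firm proposes): the union can get 55.2 next round, worth 0.65 × 55.2 = 35.88 now, so the firm offers 35.88, keeping 204.12.

204.12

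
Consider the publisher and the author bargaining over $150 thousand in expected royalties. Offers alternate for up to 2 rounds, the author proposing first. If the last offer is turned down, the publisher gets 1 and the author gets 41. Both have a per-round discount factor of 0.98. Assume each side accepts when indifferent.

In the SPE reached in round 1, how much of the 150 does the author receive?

Solve by backward induction from round 2.
Round 2 (the publisher proposes): the author gets 41 if talks fail, so the publisher offers 41 and keeps 109.
Round 1 (the author proposes): the publisher can get 109 next round, worth 0.98 × 109 = 106.82 now, so the author offers 106.82, keeping 43.18.

43.18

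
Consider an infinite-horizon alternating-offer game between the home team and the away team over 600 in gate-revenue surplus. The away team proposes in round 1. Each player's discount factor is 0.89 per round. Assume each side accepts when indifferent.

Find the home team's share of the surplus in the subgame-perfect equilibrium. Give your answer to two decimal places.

Let x be the away team's share when the away team proposes and y be the home team's share when the home team proposes.
The home team accepts iff offered ≥ 0.89·y, so x = 600 − 0.89y. Symmetrically y = 600 − 0.89x.
Substituting: x = 600 − 0.89(600 − 0.89x), giving x(1 − 0.89·0.89) = 600(1 − 0.89).
So x = 600 × 0.11 / 0.2079 ≈ 317.4603, and the home team receives 600 − x ≈ 282.5397.

282.54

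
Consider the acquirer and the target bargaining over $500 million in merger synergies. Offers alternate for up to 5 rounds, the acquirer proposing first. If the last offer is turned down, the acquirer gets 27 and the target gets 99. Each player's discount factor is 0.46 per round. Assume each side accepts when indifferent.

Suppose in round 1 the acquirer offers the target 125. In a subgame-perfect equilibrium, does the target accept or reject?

Round 5 (the acquirer proposes): the target gets 99 if talks fail, so the acquirer offers 99 and keeps 401.
Round 4 (the target proposes): the acquirer can get 401 next round, worth 0.46 × 401 = 184.46 now. The target offers 184.46 and keeps 500 − 184.46 = 315.54.
Round 3 (the acquirer proposes): the target can get 315.54 next round, worth 0.46 × 315.54 = 145.1484 now. The acquirer offers 145.1484 and keeps 500 − 145.1484 = 354.8516.
Round 2 (the target proposes): the acquirer can get 354.8516 next round, worth 0.46 × 354.8516 = 163.231736 now. The target offers 163.231736 and keeps 500 − 163.231736 = 336.768264.
So by rejecting in round 1, the target gets 336.768264 next round, worth 0.46 × 336.768264 = 154.91340144 now.
Offer 125 < 154.91340144, so the target rejects.

Reject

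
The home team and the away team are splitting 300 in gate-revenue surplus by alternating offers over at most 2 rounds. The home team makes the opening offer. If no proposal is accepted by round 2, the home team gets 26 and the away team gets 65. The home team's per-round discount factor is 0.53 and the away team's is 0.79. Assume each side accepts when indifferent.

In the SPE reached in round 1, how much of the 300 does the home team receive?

Round 2 (the away team proposes): the home team gets 26 if talks fail, so the away team offers 26 and keeps 274.
Round 1 (the home team proposes): the away team can get 274 next round, worth 0.79 × 274 = 216.46 now, so the home team offers 216.46, keeping 83.54.

83.54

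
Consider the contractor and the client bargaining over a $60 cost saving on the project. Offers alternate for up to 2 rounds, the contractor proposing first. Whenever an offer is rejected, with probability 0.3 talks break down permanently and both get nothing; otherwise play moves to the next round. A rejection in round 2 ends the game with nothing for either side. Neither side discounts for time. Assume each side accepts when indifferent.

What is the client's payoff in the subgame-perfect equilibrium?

By backward induction:
Round 2 (the client proposes): the contractor will accept anything ≥ 0, so the client offers 0 and keeps 60.
Round 1 (the contractor proposes): rejecting gives the client an expected 0.7 × 60 = 42. The contractor offers 42 and keeps 60 − 42 = 18.

42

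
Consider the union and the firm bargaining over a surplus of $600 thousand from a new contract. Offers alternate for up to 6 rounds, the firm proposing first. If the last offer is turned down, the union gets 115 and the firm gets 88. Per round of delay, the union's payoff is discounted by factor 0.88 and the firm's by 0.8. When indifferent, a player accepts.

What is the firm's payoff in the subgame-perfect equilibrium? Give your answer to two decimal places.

196.75

Work backward from the last round.
Round 6 (the union proposes): the firm gets 88 if talks fail, so the union offers 88 and keeps 512.
Round 5 (the firm proposes): the union can get 512 next round, worth 0.88 × 512 = 450.56 now; the firm offers that and keeps 149.44.
Round 4 (the union proposes): the firm can get 149.44 next round, worth 0.8 × 149.44 = 119.552 now. The union offers 119.552 and keeps 600 − 119.552 = 480.448.
Round 3 (the firm proposes): the union can get 480.448 next round, worth 0.88 × 480.448 = 422.79424 now, so the firm offers 422.79424, keeping 177.20576.
Round 2 (the union proposes): the firm can get 177.20576 next round, worth 0.8 × 177.20576 = 141.764608 now, so the union offers 141.764608, keeping 458.235392.
Round 1 (the firm proposes): the union can get 458.235392 next round, worth 0.88 × 458.235392 = 403.24714496 now; the firm offers that and keeps 196.75285504.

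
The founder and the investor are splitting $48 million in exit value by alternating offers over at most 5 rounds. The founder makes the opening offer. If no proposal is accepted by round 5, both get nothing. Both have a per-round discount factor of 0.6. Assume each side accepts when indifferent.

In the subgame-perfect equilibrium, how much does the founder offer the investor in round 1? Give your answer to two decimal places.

Round 5 (the founder proposes): the investor will accept anything ≥ 0, so the founder offers 0 and keeps 48.
Round 4 (the investor proposes): the founder can get 48 next round, worth 0.6 × 48 = 28.8 now. The investor offers 28.8 and keeps 48 − 28.8 = 19.2.
Round 3 (the founder proposes): the investor can get 19.2 next round, worth 0.6 × 19.2 = 11.52 now. The founder offers 11.52 and keeps 48 − 11.52 = 36.48.
Round 2 (the investor proposes): the founder can get 36.48 next round, worth 0.6 × 36.48 = 21.888 now, so the investor offers 21.888, keeping 26.112.
Round 1 (the founder proposes): the investor can get 26.112 next round, worth 0.6 × 26.112 = 15.6672 now; the founder offers that and keeps 32.3328.

15.67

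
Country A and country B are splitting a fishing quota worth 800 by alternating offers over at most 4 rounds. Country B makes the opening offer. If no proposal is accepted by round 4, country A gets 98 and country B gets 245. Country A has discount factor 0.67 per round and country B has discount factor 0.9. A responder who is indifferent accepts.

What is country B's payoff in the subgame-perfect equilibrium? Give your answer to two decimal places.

522.17

Round 4 (country A proposes): country B gets 245 if talks fail, so country A offers 245 and keeps 555.
Round 3 (country B proposes): country A can get 555 next round, worth 0.67 × 555 = 371.85 now, so country B offers 371.85, keeping 428.15.
Round 2 (country A proposes): country B can get 428.15 next round, worth 0.9 × 428.15 = 385.335 now, so country A offers 385.335, keeping 414.665.
Round 1 (country B proposes): country A can get 414.665 next round, worth 0.67 × 414.665 = 277.82555 now. Country B offers 277.82555 and keeps 800 − 277.82555 = 522.17445.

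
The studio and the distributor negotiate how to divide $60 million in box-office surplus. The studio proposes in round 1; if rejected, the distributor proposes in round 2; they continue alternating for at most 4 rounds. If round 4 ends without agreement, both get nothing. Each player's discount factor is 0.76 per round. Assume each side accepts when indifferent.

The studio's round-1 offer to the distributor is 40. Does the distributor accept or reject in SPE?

Round 4 (the distributor proposes): the studio will accept anything ≥ 0, so the distributor offers 0 and keeps 60.
Round 3 (the studio proposes): the distributor can get 60 next round, worth 0.76 × 60 = 45.6 now. The studio offers 45.6 and keeps 60 − 45.6 = 14.4.
Round 2 (the distributor proposes): the studio can get 14.4 next round, worth 0.76 × 14.4 = 10.944 now. The distributor offers 10.944 and keeps 60 − 10.944 = 49.056.
So by rejecting in round 1, the distributor gets 49.056 next round, worth 0.76 × 49.056 = 37.28256 now.
Offer 40 ≥ 37.28256, so the distributor accepts.

Accept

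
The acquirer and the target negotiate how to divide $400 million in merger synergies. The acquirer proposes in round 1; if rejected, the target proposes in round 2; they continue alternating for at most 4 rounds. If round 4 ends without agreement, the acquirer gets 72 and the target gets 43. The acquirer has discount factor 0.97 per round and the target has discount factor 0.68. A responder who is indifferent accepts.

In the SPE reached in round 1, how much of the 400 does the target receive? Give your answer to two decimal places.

Round 4 (the target proposes): the acquirer gets 72 if talks fail, so the target offers 72 and keeps 328.
Round 3 (the acquirer proposes): the target can get 328 next round, worth 0.68 × 328 = 223.04 now; the acquirer offers that and keeps 176.96.
Round 2 (the target proposes): the acquirer can get 176.96 next round, worth 0.97 × 176.96 = 171.6512 now, so the target offers 171.6512, keeping 228.3488.
Round 1 (the acquirer proposes): the target can get 228.3488 next round, worth 0.68 × 228.3488 = 155.277184 now; the acquirer offers that and keeps 244.722816.

155.28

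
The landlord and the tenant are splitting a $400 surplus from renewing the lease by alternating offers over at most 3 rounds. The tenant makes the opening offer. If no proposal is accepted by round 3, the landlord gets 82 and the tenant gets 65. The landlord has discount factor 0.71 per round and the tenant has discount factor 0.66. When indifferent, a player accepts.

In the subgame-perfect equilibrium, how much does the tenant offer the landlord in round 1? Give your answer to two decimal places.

134.99

By backward induction:
Round 3 (the tenant proposes): the landlord gets 82 if talks fail, so the tenant offers 82 and keeps 318.
Round 2 (the landlord proposes): the tenant can get 318 next round, worth 0.66 × 318 = 209.88 now. The landlord offers 209.88 and keeps 400 − 209.88 = 190.12.
Round 1 (the tenant proposes): the landlord can get 190.12 next round, worth 0.71 × 190.12 = 134.9852 now, so the tenant offers 134.9852, keeping 265.0148.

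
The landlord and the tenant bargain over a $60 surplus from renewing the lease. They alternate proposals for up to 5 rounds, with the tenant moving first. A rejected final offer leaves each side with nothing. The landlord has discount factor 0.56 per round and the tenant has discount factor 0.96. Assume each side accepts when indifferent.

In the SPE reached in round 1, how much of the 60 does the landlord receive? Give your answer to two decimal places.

2.07

Solve by backward induction from round 5.
Round 5 (the tenant proposes): rejection yields 0 for the landlord; the tenant offers 0 and keeps 60.
Round 4 (the landlord proposes): the tenant can get 60 next round, worth 0.96 × 60 = 57.6 now. The landlord offers 57.6 and keeps 60 − 57.6 = 2.4.
Round 3 (the tenant proposes): the landlord can get 2.4 next round, worth 0.56 × 2.4 = 1.344 now; the tenant offers that and keeps 58.656.
Round 2 (the landlord proposes): the tenant can get 58.656 next round, worth 0.96 × 58.656 = 56.30976 now. The landlord offers 56.30976 and keeps 60 − 56.30976 = 3.69024.
Round 1 (the tenant proposes): the landlord can get 3.69024 next round, worth 0.56 × 3.69024 = 2.0665344 now. The tenant offers 2.0665344 and keeps 60 − 2.0665344 = 57.9334656.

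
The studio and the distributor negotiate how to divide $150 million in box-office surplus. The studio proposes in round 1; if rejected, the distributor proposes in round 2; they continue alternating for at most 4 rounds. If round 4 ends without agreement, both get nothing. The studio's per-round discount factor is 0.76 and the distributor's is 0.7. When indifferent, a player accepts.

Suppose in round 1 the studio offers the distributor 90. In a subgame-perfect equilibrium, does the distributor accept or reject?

Round 4 (the distributor proposes): the studio will accept anything ≥ 0, so the distributor offers 0 and keeps 150.
Round 3 (the studio proposes): the distributor can get 150 next round, worth 0.7 × 150 = 105 now. The studio offers 105 and keeps 150 − 105 = 45.
Round 2 (the distributor proposes): the studio can get 45 next round, worth 0.76 × 45 = 34.2 now; the distributor offers that and keeps 115.8.
So by rejecting in round 1, the distributor gets 115.8 next round, worth 0.7 × 115.8 = 81.06 now.
Offer 90 ≥ 81.06, so the distributor accepts.

Accept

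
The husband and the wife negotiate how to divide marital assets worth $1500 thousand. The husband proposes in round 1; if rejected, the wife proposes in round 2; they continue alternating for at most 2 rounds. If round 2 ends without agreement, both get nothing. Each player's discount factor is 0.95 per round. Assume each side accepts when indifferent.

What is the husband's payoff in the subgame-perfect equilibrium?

Round 2 (the wife proposes): rejection yields 0 for the husband; the wife offers 0 and keeps 1500.
Round 1 (the husband proposes): the wife can get 1500 next round, worth 0.95 × 1500 = 1425 now, so the husband offers 1425, keeping 75.

75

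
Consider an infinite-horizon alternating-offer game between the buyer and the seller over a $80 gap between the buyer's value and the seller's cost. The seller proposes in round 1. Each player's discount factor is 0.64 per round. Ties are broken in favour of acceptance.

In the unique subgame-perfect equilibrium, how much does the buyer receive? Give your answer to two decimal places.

31.22

In a stationary SPE each proposer offers the other exactly their discounted continuation value.
If the seller keeps x when proposing and the buyer keeps y when proposing, then x = 80 − 0.64y and y = 80 − 0.64x.
Solving: x = 80(1 − 0.64) / (1 − 0.64·0.64) = 28.8 / 0.5904 ≈ 48.7805.
The buyer gets 80 − 48.7805 ≈ 31.2195.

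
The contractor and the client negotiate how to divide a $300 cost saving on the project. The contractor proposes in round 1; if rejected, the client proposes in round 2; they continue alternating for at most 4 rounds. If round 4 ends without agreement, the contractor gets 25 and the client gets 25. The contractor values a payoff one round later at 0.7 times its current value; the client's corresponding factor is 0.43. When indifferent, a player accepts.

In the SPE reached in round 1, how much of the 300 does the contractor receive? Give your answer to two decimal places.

Round 4 (the client proposes): the contractor gets 25 if talks fail, so the client offers 25 and keeps 275.
Round 3 (the contractor proposes): the client can get 275 next round, worth 0.43 × 275 = 118.25 now. The contractor offers 118.25 and keeps 300 − 118.25 = 181.75.
Round 2 (the client proposes): the contractor can get 181.75 next round, worth 0.7 × 181.75 = 127.225 now. The client offers 127.225 and keeps 300 − 127.225 = 172.775.
Round 1 (the contractor proposes): the client can get 172.775 next round, worth 0.43 × 172.775 = 74.29325 now; the contractor offers that and keeps 225.70675.

225.71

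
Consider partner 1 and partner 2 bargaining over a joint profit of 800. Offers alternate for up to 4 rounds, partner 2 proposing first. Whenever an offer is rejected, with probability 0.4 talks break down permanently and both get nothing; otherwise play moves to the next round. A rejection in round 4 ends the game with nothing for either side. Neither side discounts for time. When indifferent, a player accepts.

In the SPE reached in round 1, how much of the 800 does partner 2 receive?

435.2

Round 4 (partner 1 proposes): rejection yields 0 for partner 2; partner 1 offers 0 and keeps 800.
Round 3 (partner 2 proposes): rejecting gives partner 1 an expected 0.6 × 800 = 480; partner 2 offers that and keeps 320.
Round 2 (partner 1 proposes): rejecting gives partner 2 an expected 0.6 × 320 = 192; partner 1 offers that and keeps 608.
Round 1 (partner 2 proposes): rejecting gives partner 1 an expected 0.6 × 608 = 364.8. Partner 2 offers 364.8 and keeps 800 − 364.8 = 435.2.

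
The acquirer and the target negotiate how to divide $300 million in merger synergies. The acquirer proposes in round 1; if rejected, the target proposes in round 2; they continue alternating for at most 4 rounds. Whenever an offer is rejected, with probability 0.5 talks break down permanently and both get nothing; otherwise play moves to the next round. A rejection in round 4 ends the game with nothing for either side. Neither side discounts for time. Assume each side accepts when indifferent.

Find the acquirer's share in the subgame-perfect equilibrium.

Round 4 (the target proposes): rejection yields 0 for the acquirer; the target offers 0 and keeps 300.
Round 3 (the acquirer proposes): rejecting gives the target an expected 0.5 × 300 = 150. The acquirer offers 150 and keeps 300 − 150 = 150.
Round 2 (the target proposes): rejecting gives the acquirer an expected 0.5 × 150 = 75; the target offers that and keeps 225.
Round 1 (the acquirer proposes): rejecting gives the target an expected 0.5 × 225 = 112.5. The acquirer offers 112.5 and keeps 300 − 112.5 = 187.5.

187.5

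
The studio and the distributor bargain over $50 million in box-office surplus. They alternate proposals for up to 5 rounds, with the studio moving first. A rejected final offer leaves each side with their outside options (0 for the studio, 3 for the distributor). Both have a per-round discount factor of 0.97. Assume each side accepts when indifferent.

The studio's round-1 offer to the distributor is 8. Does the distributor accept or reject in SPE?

Accept

Work out the distributor's continuation value if the offer is rejected.
Round 5 (the studio proposes): the distributor gets 3 if talks fail, so the studio offers 3 and keeps 47.
Round 4 (the distributor proposes): the studio can get 47 next round, worth 0.97 × 47 = 45.59 now, so the distributor offers 45.59, keeping 4.41.
Round 3 (the studio proposes): the distributor can get 4.41 next round, worth 0.97 × 4.41 = 4.2777 now, so the studio offers 4.2777, keeping 45.7223.
Round 2 (the distributor proposes): the studio can get 45.7223 next round, worth 0.97 × 45.7223 = 44.350631 now, so the distributor offers 44.350631, keeping 5.649369.
So by rejecting in round 1, the distributor gets 5.649369 next round, worth 0.97 × 5.649369 = 5.47988793 now.
Offer 8 ≥ 5.47988793, so the distributor accepts.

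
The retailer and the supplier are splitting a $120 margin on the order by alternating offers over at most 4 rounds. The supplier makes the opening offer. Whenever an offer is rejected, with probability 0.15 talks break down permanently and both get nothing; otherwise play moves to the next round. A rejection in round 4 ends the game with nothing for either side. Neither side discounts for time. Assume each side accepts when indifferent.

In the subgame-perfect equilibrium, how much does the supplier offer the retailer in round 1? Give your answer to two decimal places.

By backward induction:
Round 4 (the retailer proposes): rejection yields 0 for the supplier; the retailer offers 0 and keeps 120.
Round 3 (the supplier proposes): rejecting gives the retailer an expected 0.85 × 120 = 102, so the supplier offers 102, keeping 18.
Round 2 (the retailer proposes): rejecting gives the supplier an expected 0.85 × 18 = 15.3; the retailer offers that and keeps 104.7.
Round 1 (the supplier proposes): rejecting gives the retailer an expected 0.85 × 104.7 = 88.995. The supplier offers 88.995 and keeps 120 − 88.995 = 31.005.

89.00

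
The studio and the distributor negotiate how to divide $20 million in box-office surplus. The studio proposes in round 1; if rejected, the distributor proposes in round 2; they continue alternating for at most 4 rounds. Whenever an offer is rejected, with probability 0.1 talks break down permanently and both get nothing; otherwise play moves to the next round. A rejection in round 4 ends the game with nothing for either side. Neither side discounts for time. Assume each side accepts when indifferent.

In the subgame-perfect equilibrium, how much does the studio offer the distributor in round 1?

Round 4 (the distributor proposes): rejection yields 0 for the studio; the distributor offers 0 and keeps 20.
Round 3 (the studio proposes): rejecting gives the distributor an expected 0.9 × 20 = 18. The studio offers 18 and keeps 20 − 18 = 2.
Round 2 (the distributor proposes): rejecting gives the studio an expected 0.9 × 2 = 1.8; the distributor offers that and keeps 18.2.
Round 1 (the studio proposes): rejecting gives the distributor an expected 0.9 × 18.2 = 16.38; the studio offers that and keeps 3.62.

16.38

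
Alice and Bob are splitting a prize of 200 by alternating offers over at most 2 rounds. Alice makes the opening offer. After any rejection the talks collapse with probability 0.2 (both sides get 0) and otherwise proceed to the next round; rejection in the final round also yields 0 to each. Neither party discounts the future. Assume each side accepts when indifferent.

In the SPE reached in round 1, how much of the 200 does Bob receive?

160

Round 2 (Bob proposes): Alice will accept anything ≥ 0, so Bob offers 0 and keeps 200.
Round 1 (Alice proposes): rejecting gives Bob an expected 0.8 × 200 = 160. Alice offers 160 and keeps 200 − 160 = 40.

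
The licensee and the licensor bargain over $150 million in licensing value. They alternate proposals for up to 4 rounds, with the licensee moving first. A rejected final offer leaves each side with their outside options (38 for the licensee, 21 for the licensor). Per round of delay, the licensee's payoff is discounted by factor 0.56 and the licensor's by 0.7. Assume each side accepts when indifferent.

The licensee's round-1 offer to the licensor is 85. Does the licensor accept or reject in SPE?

Work out the licensor's continuation value if the offer is rejected.
Round 4 (the licensor proposes): the licensee gets 38 if talks fail, so the licensor offers 38 and keeps 112.
Round 3 (the licensee proposes): the licensor can get 112 next round, worth 0.7 × 112 = 78.4 now; the licensee offers that and keeps 71.6.
Round 2 (the licensor proposes): the licensee can get 71.6 next round, worth 0.56 × 71.6 = 40.096 now, so the licensor offers 40.096, keeping 109.904.
So by rejecting in round 1, the licensor gets 109.904 next round, worth 0.7 × 109.904 = 76.9328 now.
Offer 85 ≥ 76.9328, so the licensor accepts.

Accept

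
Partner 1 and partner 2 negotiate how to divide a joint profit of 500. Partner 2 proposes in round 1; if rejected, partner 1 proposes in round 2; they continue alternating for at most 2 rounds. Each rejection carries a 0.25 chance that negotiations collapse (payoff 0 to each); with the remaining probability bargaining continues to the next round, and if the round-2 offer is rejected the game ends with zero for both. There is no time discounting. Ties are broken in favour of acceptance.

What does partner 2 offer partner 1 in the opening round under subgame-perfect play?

By backward induction:
Round 2 (partner 1 proposes): partner 2 will accept anything ≥ 0, so partner 1 offers 0 and keeps 500.
Round 1 (partner 2 proposes): rejecting gives partner 1 an expected 0.75 × 500 = 375; partner 2 offers that and keeps 125.

375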